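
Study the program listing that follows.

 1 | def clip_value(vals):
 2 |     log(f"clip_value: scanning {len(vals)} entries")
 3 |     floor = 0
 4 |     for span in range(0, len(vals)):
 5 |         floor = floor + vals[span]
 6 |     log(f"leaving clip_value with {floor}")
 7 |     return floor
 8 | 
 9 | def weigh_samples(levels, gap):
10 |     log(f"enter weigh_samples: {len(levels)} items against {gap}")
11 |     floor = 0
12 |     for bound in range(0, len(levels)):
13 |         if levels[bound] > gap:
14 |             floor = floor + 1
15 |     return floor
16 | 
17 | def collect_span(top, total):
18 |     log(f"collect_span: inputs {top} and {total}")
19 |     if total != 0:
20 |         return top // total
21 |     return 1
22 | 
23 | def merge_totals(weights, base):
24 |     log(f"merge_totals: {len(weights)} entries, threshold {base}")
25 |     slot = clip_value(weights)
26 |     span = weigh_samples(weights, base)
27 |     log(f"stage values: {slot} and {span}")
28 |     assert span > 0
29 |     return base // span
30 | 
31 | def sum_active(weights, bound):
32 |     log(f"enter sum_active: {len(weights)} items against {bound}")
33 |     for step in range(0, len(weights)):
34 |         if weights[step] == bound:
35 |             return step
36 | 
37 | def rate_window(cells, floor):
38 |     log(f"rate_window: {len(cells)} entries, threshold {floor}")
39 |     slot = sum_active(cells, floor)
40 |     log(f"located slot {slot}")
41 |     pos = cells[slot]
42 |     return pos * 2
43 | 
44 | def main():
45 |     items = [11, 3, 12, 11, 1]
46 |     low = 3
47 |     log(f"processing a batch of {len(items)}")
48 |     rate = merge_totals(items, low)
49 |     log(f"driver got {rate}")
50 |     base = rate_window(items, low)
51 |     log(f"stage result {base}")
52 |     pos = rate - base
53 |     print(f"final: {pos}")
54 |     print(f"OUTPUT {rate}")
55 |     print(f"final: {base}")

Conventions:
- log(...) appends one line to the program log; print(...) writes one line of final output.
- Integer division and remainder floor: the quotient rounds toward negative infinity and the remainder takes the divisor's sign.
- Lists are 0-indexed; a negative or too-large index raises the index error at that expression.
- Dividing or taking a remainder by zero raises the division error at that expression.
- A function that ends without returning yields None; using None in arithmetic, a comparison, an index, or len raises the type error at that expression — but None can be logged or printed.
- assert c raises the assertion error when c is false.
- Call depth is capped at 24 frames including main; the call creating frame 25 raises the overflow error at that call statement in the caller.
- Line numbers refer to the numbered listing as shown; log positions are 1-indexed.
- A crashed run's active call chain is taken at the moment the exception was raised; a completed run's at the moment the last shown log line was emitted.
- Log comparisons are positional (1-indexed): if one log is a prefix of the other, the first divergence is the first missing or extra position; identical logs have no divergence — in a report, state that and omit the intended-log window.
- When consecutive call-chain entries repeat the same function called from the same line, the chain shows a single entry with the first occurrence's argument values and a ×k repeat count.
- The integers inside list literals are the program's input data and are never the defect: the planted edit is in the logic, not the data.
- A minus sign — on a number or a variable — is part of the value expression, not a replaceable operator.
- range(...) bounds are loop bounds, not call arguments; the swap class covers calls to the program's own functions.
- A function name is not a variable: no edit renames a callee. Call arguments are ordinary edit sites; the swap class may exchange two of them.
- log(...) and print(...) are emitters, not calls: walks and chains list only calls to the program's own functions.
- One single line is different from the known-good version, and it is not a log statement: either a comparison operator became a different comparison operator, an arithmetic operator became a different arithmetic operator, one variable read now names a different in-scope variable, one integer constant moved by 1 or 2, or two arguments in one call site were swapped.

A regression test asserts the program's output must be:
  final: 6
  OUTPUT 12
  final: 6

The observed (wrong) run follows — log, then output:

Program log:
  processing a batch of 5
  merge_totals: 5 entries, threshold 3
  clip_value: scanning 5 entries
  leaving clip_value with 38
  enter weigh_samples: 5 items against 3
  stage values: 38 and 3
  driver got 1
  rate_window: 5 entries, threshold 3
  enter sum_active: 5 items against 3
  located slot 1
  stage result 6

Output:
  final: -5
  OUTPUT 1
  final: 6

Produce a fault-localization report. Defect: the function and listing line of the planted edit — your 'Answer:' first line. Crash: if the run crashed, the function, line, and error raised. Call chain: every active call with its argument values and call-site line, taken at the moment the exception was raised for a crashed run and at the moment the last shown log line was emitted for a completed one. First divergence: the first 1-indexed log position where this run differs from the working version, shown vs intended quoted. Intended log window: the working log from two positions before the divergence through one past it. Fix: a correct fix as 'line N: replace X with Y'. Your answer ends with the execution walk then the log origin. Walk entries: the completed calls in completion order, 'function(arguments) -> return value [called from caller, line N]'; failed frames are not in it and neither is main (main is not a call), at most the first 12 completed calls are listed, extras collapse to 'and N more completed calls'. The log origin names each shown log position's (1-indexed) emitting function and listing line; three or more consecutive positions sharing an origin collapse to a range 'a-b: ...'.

Answer: the defect is in merge_totals at line 29.
Key observation: The earliest visible damage is log position 7 — 'driver got 1' rather than the intended 'driver got 12'.
Call chain: main.
First divergence: at position 7 the run shows 'driver got 1' where the working version logs 'driver got 12'.
Intended log window:
  5: enter weigh_samples: 5 items against 3
  6: stage values: 38 and 3
  7: driver got 12
  8: rate_window: 5 entries, threshold 3
Execution walk:
  clip_value([11, 3, 12, 11, 1]) -> 38  [called from merge_totals, line 25]
  weigh_samples([11, 3, 12, 11, 1], 3) -> 3  [called from merge_totals, line 26]
  merge_totals([11, 3, 12, 11, 1], 3) -> 1  [called from main, line 48]
  sum_active([11, 3, 12, 11, 1], 3) -> 1  [called from rate_window, line 39]
  rate_window([11, 3, 12, 11, 1], 3) -> 6  [called from main, line 50]
Origin of each log line:
  1: emitted by main (line 47)
  2: emitted by merge_totals (line 24)
  3: emitted by clip_value (line 2)
  4: emitted by clip_value (line 6)
  5: emitted by weigh_samples (line 10)
  6: emitted by merge_totals (line 27)
  7: emitted by main (line 49)
  8: emitted by rate_window (line 38)
  9: emitted by sum_active (line 32)
  10: emitted by rate_window (line 40)
  11: emitted by main (line 51)
A correct fix: line 29: replace `base` with `slot`.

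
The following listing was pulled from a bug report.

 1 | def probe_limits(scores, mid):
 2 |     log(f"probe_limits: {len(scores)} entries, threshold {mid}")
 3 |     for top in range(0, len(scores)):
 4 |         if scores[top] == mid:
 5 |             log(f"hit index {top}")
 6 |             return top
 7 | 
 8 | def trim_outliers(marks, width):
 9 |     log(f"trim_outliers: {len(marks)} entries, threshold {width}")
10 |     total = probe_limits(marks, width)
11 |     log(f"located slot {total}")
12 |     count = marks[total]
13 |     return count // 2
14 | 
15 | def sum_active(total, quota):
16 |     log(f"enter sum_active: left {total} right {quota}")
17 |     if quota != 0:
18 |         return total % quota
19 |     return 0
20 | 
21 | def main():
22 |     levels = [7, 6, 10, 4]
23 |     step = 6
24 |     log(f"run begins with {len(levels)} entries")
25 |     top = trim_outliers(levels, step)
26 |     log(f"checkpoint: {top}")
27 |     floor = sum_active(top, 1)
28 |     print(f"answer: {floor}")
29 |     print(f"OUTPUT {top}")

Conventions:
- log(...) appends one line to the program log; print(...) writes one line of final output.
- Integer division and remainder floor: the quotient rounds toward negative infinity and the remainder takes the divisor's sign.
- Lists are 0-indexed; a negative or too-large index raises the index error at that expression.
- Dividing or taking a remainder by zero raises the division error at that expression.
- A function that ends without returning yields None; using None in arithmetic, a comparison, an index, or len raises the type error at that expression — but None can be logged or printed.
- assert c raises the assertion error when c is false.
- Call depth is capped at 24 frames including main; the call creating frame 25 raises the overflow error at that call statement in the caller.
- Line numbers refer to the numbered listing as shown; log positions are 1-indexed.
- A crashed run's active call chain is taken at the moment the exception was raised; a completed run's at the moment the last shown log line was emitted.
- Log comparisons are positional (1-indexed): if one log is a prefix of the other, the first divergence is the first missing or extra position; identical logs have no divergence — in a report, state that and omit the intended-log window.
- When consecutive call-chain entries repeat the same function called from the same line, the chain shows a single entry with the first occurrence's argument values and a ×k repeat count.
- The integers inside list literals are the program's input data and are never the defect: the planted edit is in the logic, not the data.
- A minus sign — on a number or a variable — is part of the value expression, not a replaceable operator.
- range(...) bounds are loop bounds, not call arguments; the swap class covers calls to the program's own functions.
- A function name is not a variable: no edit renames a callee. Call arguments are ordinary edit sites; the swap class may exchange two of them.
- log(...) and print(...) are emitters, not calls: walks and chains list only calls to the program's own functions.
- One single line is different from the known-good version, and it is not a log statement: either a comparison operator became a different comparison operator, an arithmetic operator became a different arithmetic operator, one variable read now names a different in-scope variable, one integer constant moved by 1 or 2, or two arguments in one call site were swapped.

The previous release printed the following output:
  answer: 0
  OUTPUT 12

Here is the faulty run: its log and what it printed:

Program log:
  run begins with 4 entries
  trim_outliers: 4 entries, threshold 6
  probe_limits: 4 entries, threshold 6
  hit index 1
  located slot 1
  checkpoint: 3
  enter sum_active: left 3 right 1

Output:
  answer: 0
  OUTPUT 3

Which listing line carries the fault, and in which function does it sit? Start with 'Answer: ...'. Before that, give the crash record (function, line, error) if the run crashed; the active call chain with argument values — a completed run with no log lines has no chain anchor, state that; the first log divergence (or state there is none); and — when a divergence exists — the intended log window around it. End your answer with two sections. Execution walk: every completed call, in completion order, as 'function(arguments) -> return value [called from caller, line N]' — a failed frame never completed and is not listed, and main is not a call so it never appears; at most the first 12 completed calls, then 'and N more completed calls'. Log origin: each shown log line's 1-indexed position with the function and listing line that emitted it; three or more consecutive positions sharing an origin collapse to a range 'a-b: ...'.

Answer: the defect is in trim_outliers at line 13.
Core observation: Everything matches until log position 6, which reads 'checkpoint: 3' in place of 'checkpoint: 12'.
Call chain: main -> sum_active(3, 1) (called at line 27).
First divergence: at position 6 the run shows 'checkpoint: 3' where the working version logs 'checkpoint: 12'.
Intended log window:
  4: hit index 1
  5: located slot 1
  6: checkpoint: 12
  7: enter sum_active: left 12 right 1
Execution walk:
  probe_limits([7, 6, 10, 4], 6) -> 1  [called from trim_outliers, line 10]
  trim_outliers([7, 6, 10, 4], 6) -> 3  [called from main, line 25]
  sum_active(3, 1) -> 0  [called from main, line 27]
Log line origins:
  1 — main, line 24
  2 — trim_outliers, line 9
  3 — probe_limits, line 2
  4 — probe_limits, line 5
  5 — trim_outliers, line 11
  6 — main, line 26
  7 — sum_active, line 16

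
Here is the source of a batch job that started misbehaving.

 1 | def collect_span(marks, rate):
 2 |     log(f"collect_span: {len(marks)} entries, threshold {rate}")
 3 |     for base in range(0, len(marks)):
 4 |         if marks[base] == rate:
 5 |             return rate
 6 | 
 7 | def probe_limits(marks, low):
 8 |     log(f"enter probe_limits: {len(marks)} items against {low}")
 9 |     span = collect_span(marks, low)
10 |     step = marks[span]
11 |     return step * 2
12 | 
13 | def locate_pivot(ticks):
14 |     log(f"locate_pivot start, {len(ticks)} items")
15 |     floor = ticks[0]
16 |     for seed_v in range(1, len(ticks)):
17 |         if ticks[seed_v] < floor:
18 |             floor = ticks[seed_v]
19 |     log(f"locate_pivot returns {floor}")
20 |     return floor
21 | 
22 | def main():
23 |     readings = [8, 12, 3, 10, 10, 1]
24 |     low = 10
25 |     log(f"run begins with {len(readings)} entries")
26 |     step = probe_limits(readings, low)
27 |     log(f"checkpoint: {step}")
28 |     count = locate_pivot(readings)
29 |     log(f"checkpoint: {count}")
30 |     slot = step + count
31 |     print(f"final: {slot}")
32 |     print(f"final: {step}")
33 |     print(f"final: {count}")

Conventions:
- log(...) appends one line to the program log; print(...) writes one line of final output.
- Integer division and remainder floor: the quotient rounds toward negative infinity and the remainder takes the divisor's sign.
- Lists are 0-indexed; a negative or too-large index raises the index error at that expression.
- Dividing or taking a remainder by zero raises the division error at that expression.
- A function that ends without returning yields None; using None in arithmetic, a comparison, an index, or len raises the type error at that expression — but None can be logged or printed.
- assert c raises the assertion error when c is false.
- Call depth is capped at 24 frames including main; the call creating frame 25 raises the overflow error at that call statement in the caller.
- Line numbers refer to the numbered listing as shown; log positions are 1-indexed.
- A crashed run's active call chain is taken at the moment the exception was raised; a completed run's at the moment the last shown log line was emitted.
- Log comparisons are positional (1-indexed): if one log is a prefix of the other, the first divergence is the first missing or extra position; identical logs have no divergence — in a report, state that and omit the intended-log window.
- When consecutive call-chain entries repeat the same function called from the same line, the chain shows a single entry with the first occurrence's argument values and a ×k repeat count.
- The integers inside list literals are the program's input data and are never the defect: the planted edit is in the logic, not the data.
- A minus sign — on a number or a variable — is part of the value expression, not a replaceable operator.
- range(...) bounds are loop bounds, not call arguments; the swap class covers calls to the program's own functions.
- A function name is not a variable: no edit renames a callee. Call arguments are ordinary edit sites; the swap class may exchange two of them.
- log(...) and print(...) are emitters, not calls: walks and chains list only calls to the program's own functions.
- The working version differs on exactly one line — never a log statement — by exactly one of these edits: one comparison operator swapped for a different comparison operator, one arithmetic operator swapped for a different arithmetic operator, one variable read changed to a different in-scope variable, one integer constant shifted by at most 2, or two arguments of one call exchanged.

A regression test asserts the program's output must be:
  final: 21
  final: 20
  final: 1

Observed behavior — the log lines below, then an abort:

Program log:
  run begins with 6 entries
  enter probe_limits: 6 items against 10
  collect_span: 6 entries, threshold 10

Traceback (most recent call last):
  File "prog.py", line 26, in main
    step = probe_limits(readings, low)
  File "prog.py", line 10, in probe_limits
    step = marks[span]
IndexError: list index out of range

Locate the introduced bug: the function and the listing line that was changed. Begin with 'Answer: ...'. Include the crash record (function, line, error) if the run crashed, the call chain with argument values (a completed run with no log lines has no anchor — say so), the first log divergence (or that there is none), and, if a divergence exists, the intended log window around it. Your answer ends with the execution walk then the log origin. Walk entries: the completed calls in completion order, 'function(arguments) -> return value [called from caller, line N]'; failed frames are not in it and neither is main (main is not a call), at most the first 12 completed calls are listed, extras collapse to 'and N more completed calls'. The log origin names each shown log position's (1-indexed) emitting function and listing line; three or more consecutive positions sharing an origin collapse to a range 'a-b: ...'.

Answer: the defect is in collect_span at line 5.
Key observation: Only 3 log lines were emitted before the run died; the intended continuation was 'checkpoint: 20'.
Crash: probe_limits, line 10, IndexError.
Call chain: main -> probe_limits([8, 12, 3, 10, 10, 1], 10) (called at line 26).
First divergence: position 4 — after 3 matching lines the faulty run goes silent; intended next line 'checkpoint: 20'.
Intended log window:
  2: enter probe_limits: 6 items against 10
  3: collect_span: 6 entries, threshold 10
  4: checkpoint: 20
  5: locate_pivot start, 6 items
Execution walk:
  collect_span([8, 12, 3, 10, 10, 1], 10) -> 10  [called from probe_limits, line 9]
Log line origins:
  1: from main, line 25
  2: from probe_limits, line 8
  3: from collect_span, line 2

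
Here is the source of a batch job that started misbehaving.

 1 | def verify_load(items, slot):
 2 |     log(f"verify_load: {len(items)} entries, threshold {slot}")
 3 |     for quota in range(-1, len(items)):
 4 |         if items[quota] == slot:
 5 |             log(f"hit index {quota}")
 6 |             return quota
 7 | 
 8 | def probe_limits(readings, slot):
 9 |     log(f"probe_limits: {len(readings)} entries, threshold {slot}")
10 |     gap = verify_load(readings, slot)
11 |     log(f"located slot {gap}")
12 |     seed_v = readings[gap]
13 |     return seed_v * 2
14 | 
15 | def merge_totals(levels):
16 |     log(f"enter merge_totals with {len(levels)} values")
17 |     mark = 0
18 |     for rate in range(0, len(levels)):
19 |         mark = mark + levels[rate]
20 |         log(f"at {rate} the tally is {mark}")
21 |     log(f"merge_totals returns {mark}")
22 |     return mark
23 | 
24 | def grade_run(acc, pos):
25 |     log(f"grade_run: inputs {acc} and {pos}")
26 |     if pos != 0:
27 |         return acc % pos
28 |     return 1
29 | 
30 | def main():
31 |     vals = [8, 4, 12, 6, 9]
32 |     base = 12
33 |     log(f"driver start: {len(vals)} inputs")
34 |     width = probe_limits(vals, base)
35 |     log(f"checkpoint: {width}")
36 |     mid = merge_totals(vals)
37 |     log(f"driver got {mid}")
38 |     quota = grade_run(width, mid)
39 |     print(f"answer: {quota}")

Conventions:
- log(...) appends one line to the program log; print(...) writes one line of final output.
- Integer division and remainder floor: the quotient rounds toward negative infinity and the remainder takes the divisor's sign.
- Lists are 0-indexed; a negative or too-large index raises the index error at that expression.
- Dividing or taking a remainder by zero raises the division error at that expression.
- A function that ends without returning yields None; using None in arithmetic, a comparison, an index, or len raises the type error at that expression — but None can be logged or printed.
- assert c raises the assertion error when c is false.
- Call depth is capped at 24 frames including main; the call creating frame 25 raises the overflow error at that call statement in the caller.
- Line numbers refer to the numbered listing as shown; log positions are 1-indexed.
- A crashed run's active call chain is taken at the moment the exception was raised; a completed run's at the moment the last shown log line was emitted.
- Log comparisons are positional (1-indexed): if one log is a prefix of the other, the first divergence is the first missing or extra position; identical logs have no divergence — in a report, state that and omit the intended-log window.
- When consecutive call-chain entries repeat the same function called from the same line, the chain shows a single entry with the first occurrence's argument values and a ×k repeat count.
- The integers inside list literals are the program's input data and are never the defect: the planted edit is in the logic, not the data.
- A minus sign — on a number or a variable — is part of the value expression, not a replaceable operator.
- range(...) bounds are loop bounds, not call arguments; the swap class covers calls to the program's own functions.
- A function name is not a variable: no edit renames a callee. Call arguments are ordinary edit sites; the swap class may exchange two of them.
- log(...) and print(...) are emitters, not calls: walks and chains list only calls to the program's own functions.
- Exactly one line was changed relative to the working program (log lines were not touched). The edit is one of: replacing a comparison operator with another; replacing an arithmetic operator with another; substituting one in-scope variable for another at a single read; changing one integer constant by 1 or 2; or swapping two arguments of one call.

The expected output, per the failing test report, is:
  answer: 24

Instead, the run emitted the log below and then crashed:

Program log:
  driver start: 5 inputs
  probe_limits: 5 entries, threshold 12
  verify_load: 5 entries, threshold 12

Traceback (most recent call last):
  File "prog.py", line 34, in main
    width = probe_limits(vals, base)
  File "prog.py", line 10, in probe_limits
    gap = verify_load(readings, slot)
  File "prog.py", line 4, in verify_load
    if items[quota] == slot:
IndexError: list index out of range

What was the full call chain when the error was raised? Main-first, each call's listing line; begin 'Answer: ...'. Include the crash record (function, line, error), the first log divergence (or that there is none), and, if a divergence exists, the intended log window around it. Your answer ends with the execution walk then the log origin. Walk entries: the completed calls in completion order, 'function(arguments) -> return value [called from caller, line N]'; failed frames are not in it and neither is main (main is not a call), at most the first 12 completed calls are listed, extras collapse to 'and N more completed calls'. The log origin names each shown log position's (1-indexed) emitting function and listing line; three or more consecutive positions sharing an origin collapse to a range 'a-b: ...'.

Answer: main -> probe_limits (called at line 34) -> verify_load (called at line 10).
Core observation: Only 3 log lines were emitted before the run died; the intended continuation was 'hit index 2'.
Crash: verify_load, line 4, IndexError.
First divergence: position 4 — after 3 matching lines the faulty run goes silent; intended next line 'hit index 2'.
Intended log window:
  2: probe_limits: 5 entries, threshold 12
  3: verify_load: 5 entries, threshold 12
  4: hit index 2
  5: located slot 2
Execution walk:
  (no call completed)
Origin of each log line:
  1 — main, line 33
  2 — probe_limits, line 9
  3 — verify_load, line 2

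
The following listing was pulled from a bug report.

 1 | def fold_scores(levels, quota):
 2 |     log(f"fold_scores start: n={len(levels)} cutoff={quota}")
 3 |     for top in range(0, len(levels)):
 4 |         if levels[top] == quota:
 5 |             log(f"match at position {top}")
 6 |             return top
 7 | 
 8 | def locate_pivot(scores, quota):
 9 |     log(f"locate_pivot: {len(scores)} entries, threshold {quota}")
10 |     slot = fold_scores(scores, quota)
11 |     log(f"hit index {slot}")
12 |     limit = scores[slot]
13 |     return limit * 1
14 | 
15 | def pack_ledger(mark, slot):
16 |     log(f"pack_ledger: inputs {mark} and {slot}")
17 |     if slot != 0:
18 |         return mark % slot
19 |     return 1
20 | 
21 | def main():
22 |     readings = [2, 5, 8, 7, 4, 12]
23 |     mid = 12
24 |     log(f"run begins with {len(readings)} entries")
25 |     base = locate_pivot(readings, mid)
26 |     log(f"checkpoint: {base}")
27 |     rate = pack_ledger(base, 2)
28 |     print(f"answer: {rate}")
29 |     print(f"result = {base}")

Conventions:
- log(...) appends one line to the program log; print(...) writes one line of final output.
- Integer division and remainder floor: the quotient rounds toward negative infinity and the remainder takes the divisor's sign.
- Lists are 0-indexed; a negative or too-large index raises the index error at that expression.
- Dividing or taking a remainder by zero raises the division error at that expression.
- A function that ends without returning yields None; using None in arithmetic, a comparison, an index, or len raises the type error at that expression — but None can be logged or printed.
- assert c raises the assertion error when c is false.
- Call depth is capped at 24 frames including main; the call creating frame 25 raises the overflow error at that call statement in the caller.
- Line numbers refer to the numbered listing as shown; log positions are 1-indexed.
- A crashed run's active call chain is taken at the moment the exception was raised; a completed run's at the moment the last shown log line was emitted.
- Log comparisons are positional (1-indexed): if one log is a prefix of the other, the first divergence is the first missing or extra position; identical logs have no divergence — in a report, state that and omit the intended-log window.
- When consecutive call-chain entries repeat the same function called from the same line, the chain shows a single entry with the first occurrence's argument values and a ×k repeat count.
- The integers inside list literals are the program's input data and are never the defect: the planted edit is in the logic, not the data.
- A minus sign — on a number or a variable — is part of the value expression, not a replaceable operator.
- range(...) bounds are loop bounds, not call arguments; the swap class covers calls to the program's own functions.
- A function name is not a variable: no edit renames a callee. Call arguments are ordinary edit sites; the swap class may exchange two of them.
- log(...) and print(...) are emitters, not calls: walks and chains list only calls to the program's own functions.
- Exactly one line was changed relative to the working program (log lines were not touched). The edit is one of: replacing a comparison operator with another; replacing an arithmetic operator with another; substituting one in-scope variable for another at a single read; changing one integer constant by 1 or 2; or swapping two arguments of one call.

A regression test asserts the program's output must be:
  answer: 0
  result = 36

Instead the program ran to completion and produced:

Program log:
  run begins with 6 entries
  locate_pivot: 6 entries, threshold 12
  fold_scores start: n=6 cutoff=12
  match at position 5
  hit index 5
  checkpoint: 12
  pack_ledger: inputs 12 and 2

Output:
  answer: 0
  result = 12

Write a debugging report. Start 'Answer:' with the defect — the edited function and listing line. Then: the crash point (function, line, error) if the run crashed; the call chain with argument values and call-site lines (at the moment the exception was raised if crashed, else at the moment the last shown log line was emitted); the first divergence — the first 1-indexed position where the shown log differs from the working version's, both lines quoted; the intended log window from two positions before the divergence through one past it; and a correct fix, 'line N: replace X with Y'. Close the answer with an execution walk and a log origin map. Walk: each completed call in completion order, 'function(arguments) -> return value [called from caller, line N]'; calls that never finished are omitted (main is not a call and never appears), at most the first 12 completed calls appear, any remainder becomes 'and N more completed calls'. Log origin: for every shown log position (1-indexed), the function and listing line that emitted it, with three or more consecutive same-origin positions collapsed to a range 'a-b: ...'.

Answer: the defect is in locate_pivot at line 13.
Key fact: The log first diverges at position 6: the faulty run prints 'checkpoint: 12' where the working version prints 'checkpoint: 36'.
Call chain: main -> pack_ledger(12, 2) (called at line 27).
First divergence: position 6 — shown 'checkpoint: 12', intended 'checkpoint: 36'.
Intended log window:
  4: match at position 5
  5: hit index 5
  6: checkpoint: 36
  7: pack_ledger: inputs 36 and 2
Execution walk:
  fold_scores([2, 5, 8, 7, 4, 12], 12) -> 5  [called from locate_pivot, line 10]
  locate_pivot([2, 5, 8, 7, 4, 12], 12) -> 12  [called from main, line 25]
  pack_ledger(12, 2) -> 0  [called from main, line 27]
Log origin:
  1: logged in main at line 24
  2: logged in locate_pivot at line 9
  3: logged in fold_scores at line 2
  4: logged in fold_scores at line 5
  5: logged in locate_pivot at line 11
  6: logged in main at line 26
  7: logged in pack_ledger at line 16
A correct fix: line 13: replace `1` with `3`.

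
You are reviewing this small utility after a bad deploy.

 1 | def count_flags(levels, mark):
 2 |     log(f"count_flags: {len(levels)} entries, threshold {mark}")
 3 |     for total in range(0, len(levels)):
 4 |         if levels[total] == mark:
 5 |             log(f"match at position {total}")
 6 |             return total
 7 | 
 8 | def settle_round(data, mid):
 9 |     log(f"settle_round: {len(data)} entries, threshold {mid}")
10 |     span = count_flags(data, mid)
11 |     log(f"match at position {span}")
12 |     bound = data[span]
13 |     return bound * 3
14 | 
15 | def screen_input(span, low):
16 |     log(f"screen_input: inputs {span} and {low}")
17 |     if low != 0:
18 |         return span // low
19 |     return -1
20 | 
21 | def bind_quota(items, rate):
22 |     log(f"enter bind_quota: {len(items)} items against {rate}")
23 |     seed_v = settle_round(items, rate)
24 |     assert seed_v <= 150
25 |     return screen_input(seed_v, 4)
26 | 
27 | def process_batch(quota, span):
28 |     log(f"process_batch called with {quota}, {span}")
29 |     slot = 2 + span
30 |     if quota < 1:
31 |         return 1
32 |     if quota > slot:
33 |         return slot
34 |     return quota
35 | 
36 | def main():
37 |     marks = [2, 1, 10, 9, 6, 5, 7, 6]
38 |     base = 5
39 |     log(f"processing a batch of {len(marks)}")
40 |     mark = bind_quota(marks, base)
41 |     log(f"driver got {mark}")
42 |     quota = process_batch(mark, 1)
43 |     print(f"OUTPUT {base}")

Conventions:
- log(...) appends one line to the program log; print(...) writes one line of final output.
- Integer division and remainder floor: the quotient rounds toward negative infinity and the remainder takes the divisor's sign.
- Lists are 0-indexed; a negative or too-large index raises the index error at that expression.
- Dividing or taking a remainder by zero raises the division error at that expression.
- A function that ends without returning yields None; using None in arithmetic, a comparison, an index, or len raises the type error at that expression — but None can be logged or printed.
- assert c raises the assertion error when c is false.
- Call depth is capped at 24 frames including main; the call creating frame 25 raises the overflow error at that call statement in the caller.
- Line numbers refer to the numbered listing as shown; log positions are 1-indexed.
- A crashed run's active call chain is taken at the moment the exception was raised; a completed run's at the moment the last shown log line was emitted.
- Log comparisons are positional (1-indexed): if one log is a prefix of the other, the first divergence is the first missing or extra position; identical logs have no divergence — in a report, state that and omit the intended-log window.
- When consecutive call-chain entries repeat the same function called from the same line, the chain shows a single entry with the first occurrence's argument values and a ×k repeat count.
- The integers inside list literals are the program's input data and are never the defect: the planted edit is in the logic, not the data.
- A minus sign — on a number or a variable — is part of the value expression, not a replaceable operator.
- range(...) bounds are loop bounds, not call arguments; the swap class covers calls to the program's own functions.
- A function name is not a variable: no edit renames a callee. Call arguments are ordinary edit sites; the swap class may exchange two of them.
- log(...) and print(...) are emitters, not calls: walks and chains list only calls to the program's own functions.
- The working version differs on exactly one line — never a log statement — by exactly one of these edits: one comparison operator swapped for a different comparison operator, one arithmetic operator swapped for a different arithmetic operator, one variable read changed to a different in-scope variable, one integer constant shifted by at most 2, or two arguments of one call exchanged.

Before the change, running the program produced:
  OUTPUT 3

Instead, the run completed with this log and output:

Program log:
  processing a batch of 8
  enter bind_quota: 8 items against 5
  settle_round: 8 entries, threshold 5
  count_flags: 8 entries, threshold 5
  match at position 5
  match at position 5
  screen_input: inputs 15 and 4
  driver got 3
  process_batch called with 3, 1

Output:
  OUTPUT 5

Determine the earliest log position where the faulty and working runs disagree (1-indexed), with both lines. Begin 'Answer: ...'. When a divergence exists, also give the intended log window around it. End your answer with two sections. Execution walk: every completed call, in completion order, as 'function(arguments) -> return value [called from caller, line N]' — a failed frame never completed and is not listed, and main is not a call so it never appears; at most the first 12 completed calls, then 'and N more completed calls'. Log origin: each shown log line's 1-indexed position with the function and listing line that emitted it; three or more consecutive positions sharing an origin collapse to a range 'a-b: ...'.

Answer: none; the two logs match at every position.
Execution walk:
  count_flags([2, 1, 10, 9, 6, 5, 7, 6], 5) -> 5  [called from settle_round, line 10]
  settle_round([2, 1, 10, 9, 6, 5, 7, 6], 5) -> 15  [called from bind_quota, line 23]
  screen_input(15, 4) -> 3  [called from bind_quota, line 25]
  bind_quota([2, 1, 10, 9, 6, 5, 7, 6], 5) -> 3  [called from main, line 40]
  process_batch(3, 1) -> 3  [called from main, line 42]
Log line origins:
  1: emitted by main (line 39)
  2: emitted by bind_quota (line 22)
  3: emitted by settle_round (line 9)
  4: emitted by count_flags (line 2)
  5: emitted by count_flags (line 5)
  6: emitted by settle_round (line 11)
  7: emitted by screen_input (line 16)
  8: emitted by main (line 41)
  9: emitted by process_batch (line 28)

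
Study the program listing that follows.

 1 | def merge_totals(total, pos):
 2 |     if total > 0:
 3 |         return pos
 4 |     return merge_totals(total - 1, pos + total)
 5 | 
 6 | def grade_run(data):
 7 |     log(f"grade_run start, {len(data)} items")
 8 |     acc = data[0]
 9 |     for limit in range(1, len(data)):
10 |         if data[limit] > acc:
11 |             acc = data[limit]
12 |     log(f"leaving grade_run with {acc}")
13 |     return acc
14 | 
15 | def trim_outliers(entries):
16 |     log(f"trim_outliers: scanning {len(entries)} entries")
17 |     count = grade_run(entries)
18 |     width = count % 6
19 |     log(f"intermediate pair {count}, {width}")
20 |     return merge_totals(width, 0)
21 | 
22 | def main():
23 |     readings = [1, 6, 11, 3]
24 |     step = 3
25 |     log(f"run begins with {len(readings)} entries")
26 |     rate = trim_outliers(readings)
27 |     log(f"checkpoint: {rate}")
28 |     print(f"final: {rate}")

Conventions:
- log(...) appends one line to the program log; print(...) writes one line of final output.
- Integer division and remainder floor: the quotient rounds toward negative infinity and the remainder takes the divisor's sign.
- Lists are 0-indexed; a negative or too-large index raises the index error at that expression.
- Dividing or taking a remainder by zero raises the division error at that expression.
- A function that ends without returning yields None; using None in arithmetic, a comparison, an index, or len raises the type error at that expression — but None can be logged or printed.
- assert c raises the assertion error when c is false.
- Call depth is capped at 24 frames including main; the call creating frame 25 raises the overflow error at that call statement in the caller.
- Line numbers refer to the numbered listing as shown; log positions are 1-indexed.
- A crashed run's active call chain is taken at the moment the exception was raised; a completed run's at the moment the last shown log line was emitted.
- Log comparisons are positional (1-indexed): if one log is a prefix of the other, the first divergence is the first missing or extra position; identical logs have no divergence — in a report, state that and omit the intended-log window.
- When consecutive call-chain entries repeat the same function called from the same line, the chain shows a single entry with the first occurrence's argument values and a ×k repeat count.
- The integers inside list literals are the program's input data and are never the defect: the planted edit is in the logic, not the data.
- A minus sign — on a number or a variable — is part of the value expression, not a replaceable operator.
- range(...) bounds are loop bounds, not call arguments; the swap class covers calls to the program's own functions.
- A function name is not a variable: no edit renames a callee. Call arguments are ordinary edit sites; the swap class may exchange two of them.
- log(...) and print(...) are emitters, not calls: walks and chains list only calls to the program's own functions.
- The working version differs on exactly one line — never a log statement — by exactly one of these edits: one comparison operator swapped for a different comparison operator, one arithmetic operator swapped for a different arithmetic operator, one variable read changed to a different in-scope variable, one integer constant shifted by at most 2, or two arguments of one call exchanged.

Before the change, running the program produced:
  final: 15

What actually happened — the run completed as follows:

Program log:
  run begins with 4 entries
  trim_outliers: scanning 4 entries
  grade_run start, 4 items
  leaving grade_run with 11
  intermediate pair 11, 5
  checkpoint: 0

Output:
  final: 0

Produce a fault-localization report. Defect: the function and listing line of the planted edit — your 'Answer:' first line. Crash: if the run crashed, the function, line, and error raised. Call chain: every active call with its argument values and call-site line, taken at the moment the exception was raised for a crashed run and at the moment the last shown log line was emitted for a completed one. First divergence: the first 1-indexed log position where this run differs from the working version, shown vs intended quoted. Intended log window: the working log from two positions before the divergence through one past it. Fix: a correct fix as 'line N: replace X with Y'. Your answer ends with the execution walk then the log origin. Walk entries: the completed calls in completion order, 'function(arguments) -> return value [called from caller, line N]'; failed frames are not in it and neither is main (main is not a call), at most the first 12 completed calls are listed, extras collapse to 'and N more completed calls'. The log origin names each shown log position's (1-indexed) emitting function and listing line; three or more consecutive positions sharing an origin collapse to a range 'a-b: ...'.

Answer: the defect is in merge_totals at line 2.
Key observation: The earliest visible damage is log position 6 — 'checkpoint: 0' rather than the intended 'checkpoint: 15'.
Call chain: main.
First divergence: position 6 — shown 'checkpoint: 0', intended 'checkpoint: 15'.
Intended log window:
  4: leaving grade_run with 11
  5: intermediate pair 11, 5
  6: checkpoint: 15
Execution walk:
  grade_run([1, 6, 11, 3]) -> 11  [called from trim_outliers, line 17]
  merge_totals(5, 0) -> 0  [called from trim_outliers, line 20]
  trim_outliers([1, 6, 11, 3]) -> 0  [called from main, line 26]
Origin of each log line:
  1: from main, line 25
  2: from trim_outliers, line 16
  3: from grade_run, line 7
  4: from grade_run, line 12
  5: from trim_outliers, line 19
  6: from main, line 27
A correct fix: line 2: replace `>` with `<=`.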